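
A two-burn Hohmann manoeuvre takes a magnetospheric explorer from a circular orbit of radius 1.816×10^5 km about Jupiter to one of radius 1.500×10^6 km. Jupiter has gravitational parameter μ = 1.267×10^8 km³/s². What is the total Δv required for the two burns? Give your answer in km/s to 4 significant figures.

Δv = 13.79 km/s

The Hohmann ellipse has a_t = (r₁ + r₂)/2 = 8.408×10^5 km.
Circular speed at r₁: v₁ = √(μ/r₁) = √(1.267×10^8/1.816×10^5) = 26.4138 km/s.
On the transfer ellipse at r₁, v² = μ(2/r − 1/a) gives v_p = √[μ(2/r₁ − 1/a_t)] = 35.2801 km/s.
First burn Δv₁ = |v_p − v₁| = 8.8663 km/s.
At r₂, v₂ = √(μ/r₂) = 9.19057 km/s.
Transfer-orbit speed at r₂: v_a = √[μ(2/r₂ − 1/a_t)] = 4.27124 km/s.
Second burn Δv₂ = |v₂ − v_a| = 4.9193 km/s.
Total Δv = Δv₁ + Δv₂ = 13.79 km/s.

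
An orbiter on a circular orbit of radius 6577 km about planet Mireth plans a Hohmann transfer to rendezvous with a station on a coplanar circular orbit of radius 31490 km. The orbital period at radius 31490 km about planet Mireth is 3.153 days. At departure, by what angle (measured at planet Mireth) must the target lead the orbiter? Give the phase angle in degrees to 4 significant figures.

φ = 95.42°

From Kepler's third law T² = 4π²r³/μ at r = 31490 km, T = 3.153 days = 3.153 × 86400 s = 2.724192×10^5 s: μ = 4π²r³/T² = 16611.2 km³/s².
The Hohmann ellipse has a_t = (r₁ + r₂)/2 = 19033.5 km.
The half-period of the transfer ellipse is t = π√(a_t³/μ) = 64006.9 s.
Target angular speed ω₂ = √(μ/r₂³) = 2.30644×10^-5 rad/s.
Angle swept by the target during transfer: ω₂·t = 1.47628 rad = 84.58°.
The orbiter traverses 180° on the transfer ellipse, so the target must lead by 180° − 84.58° = 95.42°.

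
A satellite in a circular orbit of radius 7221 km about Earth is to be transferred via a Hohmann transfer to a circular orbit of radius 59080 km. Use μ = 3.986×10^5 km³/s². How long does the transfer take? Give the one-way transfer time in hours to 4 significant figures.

t = 8.343 hours

Semi-major axis of the transfer orbit: a_t = (7221 + 59080)/2 = 33150.5 km.
Half the transfer-orbit period gives t = π√(a_t³/μ) = 30034 s.
Converting: 30034 s ÷ 3600 s/hour = 8.343 hours.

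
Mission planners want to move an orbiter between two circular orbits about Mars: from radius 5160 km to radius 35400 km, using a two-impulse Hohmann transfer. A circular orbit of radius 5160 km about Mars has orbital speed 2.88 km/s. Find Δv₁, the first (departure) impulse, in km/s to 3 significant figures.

Δv₁ = 0.925 km/s

From the circular-orbit relation v² = μ/r at r = 5160 km: μ = v²r = (2.88)² × 5160 = 42799.1 km³/s².
Transfer-ellipse semi-major axis a_t = (r₁ + r₂)/2 = (5160 + 35400)/2 = 20280 km.
On the circular orbit at r = 5160 km, v_c = √(μ/r) = 2.880 km/s.
Vis-viva on the transfer ellipse at r = 5160 km gives v_t = √[μ(2/r − 1/a_t)] = 3.805 km/s.
Δv₁ = |v_t − v_c| = |3.805 − 2.880| = 0.9250 km/s.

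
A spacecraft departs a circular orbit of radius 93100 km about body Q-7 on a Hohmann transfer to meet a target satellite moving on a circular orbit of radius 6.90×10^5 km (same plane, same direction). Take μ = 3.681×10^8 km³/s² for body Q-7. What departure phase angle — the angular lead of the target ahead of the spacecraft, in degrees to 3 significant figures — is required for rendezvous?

φ = 103°

Semi-major axis of the transfer orbit: a_t = (93100 + 6.900×10^5)/2 = 3.9155×10^5 km.
The half-period of the transfer ellipse is t = π√(a_t³/μ) = 40119 s.
The target's mean motion on its circular orbit is ω₂ = √(μ/r₂³) = 3.3474×10^-5 rad/s.
Angle swept by the target during transfer: ω₂·t = 1.3429 rad = 76.94°.
Arrival is 180° from departure on the ellipse, so φ = 180° − 76.94° = 103°.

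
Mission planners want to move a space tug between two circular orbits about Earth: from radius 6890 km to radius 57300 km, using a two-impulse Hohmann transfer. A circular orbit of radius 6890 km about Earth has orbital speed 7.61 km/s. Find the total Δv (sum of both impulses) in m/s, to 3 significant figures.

Δv = 3970 m/s

From the circular-orbit relation v² = μ/r at r = 6890 km: μ = v²r = (7.61)² × 6890 = 3.99014×10^5 km³/s².
The Hohmann ellipse has a_t = (r₁ + r₂)/2 = 32095 km.
Circular speed at r₁: v₁ = √(μ/r₁) = √(3.99014×10^5/6890) = 7.6100 km/s.
Transfer-orbit speed at r₁ (vis-viva equation): v_p = √[μ(2/r₁ − 1/a_t)] = 10.168 km/s.
First burn Δv₁ = |v_p − v₁| = 2.558 km/s.
At r₂, v₂ = √(μ/r₂) = 2.639 km/s.
Transfer-orbit speed at r₂: v_a = √[μ(2/r₂ − 1/a_t)] = 1.223 km/s.
Second burn Δv₂ = |v₂ − v_a| = 1.416 km/s.
Δv = Δv₁ + Δv₂ = 2.558 + 1.416 = 3.974 km/s.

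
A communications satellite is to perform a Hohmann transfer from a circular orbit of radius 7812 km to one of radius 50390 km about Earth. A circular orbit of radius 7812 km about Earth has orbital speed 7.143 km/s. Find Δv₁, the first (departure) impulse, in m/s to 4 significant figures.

Δv₁ = 2256 m/s

From the circular-orbit relation v² = μ/r at r = 7812 km: μ = v²r = (7.143)² × 7812 = 3.98587×10^5 km³/s².
Transfer-ellipse semi-major axis a_t = (r₁ + r₂)/2 = (7812 + 50390)/2 = 29101 km.
Circular speed at r = 7812 km: v_c = √(μ/r) = 7.143 km/s.
Transfer-orbit speed at the same r (vis-viva, a = a_t): v_t = √[μ(2/r − 1/a_t)] = 9.399 km/s.
Δv₁ = |v_t − v_c| = |9.399 − 7.143| = 2.256 km/s.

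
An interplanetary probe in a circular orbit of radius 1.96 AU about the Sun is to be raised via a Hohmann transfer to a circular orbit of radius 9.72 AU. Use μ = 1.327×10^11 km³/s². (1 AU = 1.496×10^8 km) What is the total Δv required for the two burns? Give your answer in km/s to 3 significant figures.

Δv = 10.2 km/s

In km: r₁ = 1.96 × 1.496×10^8 = 2.93216×10^8 km; r₂ = 9.72 × 1.496×10^8 = 1.454112×10^9 km.
The Hohmann ellipse has a_t = (r₁ + r₂)/2 = 8.73664×10^8 km.
Circular speed at r₁: v₁ = √(μ/r₁) = √(1.327×10^11/2.93216×10^8) = 21.2736 km/s.
On the transfer ellipse at r₁, v² = μ(2/r − 1/a) gives v_p = √[μ(2/r₁ − 1/a_t)] = 27.4453 km/s.
First burn Δv₁ = |v_p − v₁| = 6.172 km/s.
At r₂, v₂ = √(μ/r₂) = 9.553 km/s.
Transfer-orbit speed at r₂: v_a = √[μ(2/r₂ − 1/a_t)] = 5.534 km/s.
Second burn Δv₂ = |v₂ − v_a| = 4.019 km/s.
Δv = Δv₁ + Δv₂ = 6.172 + 4.019 = 10.19 km/s.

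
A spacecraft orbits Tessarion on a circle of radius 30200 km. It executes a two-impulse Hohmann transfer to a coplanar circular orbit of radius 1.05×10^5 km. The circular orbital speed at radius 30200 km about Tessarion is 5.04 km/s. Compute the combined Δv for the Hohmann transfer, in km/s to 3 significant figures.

From the circular-orbit relation v² = μ/r at r = 30200 km: μ = v²r = (5.04)² × 30200 = 7.67128×10^5 km³/s².
Transfer-ellipse semi-major axis a_t = (r₁ + r₂)/2 = (30200 + 1.050×10^5)/2 = 67600 km.
At r₁ the circular-orbit speed is v₁ = √(μ/r₁) = 5.0400 km/s.
Transfer-orbit speed at r₁ (vis-viva equation): v_p = √[μ(2/r₁ − 1/a_t)] = 6.2813 km/s.
First burn Δv₁ = |v_p − v₁| = 1.2413 km/s.
Circular speed at r₂: v₂ = √(μ/r₂) = 2.70296 km/s.
Transfer-orbit speed at r₂: v_a = √[μ(2/r₂ − 1/a_t)] = 1.80663 km/s.
Second burn Δv₂ = |v₂ − v_a| = 0.89633 km/s.
Δv = Δv₁ + Δv₂ = 1.2413 + 0.89633 = 2.138 km/s.

Δv = 2.14 km/s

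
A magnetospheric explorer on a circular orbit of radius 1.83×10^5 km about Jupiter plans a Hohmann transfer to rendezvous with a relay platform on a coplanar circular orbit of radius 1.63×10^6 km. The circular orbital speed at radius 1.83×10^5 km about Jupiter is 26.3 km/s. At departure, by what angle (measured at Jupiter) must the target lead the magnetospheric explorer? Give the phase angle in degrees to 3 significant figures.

φ = 105°

From the circular-orbit relation v² = μ/r at r = 1.83×10^5 km: μ = v²r = (26.3)² × 1.83×10^5 = 1.26579×10^8 km³/s².
The Hohmann ellipse has a_t = (r₁ + r₂)/2 = 9.065×10^5 km.
The half-period of the transfer ellipse is t = π√(a_t³/μ) = 2.4100×10^5 s.
Target angular speed ω₂ = √(μ/r₂³) = 5.4063×10^-6 rad/s.
Angle swept by the target during transfer: ω₂·t = 1.3029 rad = 74.65°.
Arrival is 180° from departure on the ellipse, so φ = 180° − 74.65° = 105°.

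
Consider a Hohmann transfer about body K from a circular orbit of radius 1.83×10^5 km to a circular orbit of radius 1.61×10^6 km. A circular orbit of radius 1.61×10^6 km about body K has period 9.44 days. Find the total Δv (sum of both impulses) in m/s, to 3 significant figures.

From Kepler's third law T² = 4π²r³/μ at r = 1.61×10^6 km, T = 9.44 days = 9.44 × 86400 s = 8.15616×10^5 s: μ = 4π²r³/T² = 2.47666×10^8 km³/s².
Semi-major axis of the transfer orbit: a_t = (1.830×10^5 + 1.610×10^6)/2 = 8.965×10^5 km.
At r₁ the circular-orbit speed is v₁ = √(μ/r₁) = 36.79 km/s.
On the transfer ellipse at r₁, vis-viva equation gives v_p = √[μ(2/r₁ − 1/a_t)] = 49.30 km/s.
First burn Δv₁ = |v_p − v₁| = 12.51 km/s.
Circular speed at r₂: v₂ = √(μ/r₂) = 12.403 km/s.
Transfer-orbit speed at r₂: v_a = √[μ(2/r₂ − 1/a_t)] = 5.6036 km/s.
Second burn Δv₂ = |v₂ − v_a| = 6.799 km/s.
Δv = Δv₁ + Δv₂ = 12.51 + 6.799 = 19.31 km/s.

Δv = 19300 m/s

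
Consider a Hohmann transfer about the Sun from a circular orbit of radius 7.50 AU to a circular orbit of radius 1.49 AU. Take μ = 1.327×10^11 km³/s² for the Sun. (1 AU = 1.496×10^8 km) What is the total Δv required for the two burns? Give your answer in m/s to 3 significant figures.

Δv = 11700 m/s

In km: r₁ = 7.50 × 1.496×10^8 = 1.122×10^9 km; r₂ = 1.49 × 1.496×10^8 = 2.22904×10^8 km.
The Hohmann ellipse has a_t = (r₁ + r₂)/2 = 6.72452×10^8 km.
At r₁ the circular-orbit speed is v₁ = √(μ/r₁) = 10.875 km/s.
Transfer-orbit speed at r₁ (vis-viva): v_a = √[μ(2/r₁ − 1/a_t)] = 6.2613 km/s.
First burn Δv₁ = |v_a − v₁| = 4.614 km/s.
At r₂, v₂ = √(μ/r₂) = 24.399 km/s.
Transfer-orbit speed at r₂: v_p = √[μ(2/r₂ − 1/a_t)] = 31.517 km/s.
Second burn Δv₂ = |v₂ − v_p| = 7.118 km/s.
Δv = Δv₁ + Δv₂ = 4.614 + 7.118 = 11.73 km/s.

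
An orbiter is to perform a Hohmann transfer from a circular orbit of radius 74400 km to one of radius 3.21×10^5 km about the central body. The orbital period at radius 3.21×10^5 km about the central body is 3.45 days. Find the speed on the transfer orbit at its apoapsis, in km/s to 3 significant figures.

From Kepler's third law T² = 4π²r³/μ at r = 3.21×10^5 km, T = 3.45 days = 3.45 × 86400 s = 2.9808×10^5 s: μ = 4π²r³/T² = 1.46963×10^7 km³/s².
The Hohmann ellipse has a_t = (r₁ + r₂)/2 = 1.977×10^5 km.
The apoapsis of the transfer ellipse is at r = 3.210×10^5 km.
Vis-viva: v = √[μ(2/r − 1/a_t)] = √[1.46963×10^7 × (2/3.210×10^5 − 1/1.977×10^5)] = 4.151 km/s.

v = 4.15 km/s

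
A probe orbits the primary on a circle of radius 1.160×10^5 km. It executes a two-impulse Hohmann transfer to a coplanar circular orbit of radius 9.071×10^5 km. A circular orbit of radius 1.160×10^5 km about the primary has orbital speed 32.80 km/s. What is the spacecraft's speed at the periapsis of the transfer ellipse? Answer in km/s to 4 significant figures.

v = 43.68 km/s

From the circular-orbit relation v² = μ/r at r = 1.160×10^5 km: μ = v²r = (32.80)² × 1.160×10^5 = 1.24797×10^8 km³/s².
Semi-major axis of the transfer orbit: a_t = (1.160×10^5 + 9.071×10^5)/2 = 5.1155×10^5 km.
At periapsis, r = 1.160×10^5 km.
Vis-viva: v = √[μ(2/r − 1/a_t)] = √[1.24797×10^8 × (2/1.160×10^5 − 1/5.1155×10^5)] = 43.68 km/s.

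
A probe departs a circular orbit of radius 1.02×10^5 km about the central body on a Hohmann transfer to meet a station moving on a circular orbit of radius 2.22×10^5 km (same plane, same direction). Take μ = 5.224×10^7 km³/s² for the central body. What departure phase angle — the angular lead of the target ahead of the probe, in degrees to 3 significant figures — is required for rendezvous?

φ = 67.8°

Semi-major axis of the transfer orbit: a_t = (1.020×10^5 + 2.220×10^5)/2 = 1.620×10^5 km.
Transfer time t = π√(a_t³/μ) = 28340 s.
Target angular speed ω₂ = √(μ/r₂³) = 6.910×10^-5 rad/s.
Angle swept by the target during transfer: ω₂·t = 1.958 rad = 112.2°.
The probe traverses 180° on the transfer ellipse, so the target must lead by 180° − 112.2° = 67.8°.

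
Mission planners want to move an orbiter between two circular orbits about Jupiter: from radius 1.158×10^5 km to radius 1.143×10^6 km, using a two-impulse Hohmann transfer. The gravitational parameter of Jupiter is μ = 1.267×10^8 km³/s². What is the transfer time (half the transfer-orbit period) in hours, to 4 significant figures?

Semi-major axis of the transfer orbit: a_t = (1.158×10^5 + 1.143×10^6)/2 = 6.294×10^5 km.
Half the transfer-orbit period gives t = π√(a_t³/μ) = 1.3936×10^5 s.
Converting: 1.3936×10^5 s ÷ 3600 s/hour = 38.71 hours.

t = 38.71 hours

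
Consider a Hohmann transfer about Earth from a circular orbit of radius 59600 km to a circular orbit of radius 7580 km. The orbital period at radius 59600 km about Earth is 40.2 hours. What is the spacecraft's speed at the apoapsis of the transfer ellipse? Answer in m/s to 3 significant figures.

From Kepler's third law T² = 4π²r³/μ at r = 59600 km, T = 40.2 hours = 40.2 × 3600 s = 1.4472×10^5 s: μ = 4π²r³/T² = 3.99063×10^5 km³/s².
Transfer-ellipse semi-major axis a_t = (r₁ + r₂)/2 = (59600 + 7580)/2 = 33590 km.
The apoapsis of the transfer ellipse is at r = 59600 km.
Applying v² = μ(2/r − 1/a_t): v = 1.229 km/s.

v = 1230 m/s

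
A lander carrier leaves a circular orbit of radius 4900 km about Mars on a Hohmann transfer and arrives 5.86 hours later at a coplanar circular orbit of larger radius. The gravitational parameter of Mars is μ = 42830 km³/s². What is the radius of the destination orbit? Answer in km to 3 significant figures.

r₂ = 20000 km

Transfer time t = 5.86 hours = 21096 s, and t = π√(a_t³/μ).
So a_t = (μ t²/π²)^(1/3) = (42830 × (21096)² / π²)^(1/3) = 12453 km.
Since a_t = (r₁ + r₂)/2, r₂ = 2a_t − r₁ = 2×12453 − 4900 = 20006 km.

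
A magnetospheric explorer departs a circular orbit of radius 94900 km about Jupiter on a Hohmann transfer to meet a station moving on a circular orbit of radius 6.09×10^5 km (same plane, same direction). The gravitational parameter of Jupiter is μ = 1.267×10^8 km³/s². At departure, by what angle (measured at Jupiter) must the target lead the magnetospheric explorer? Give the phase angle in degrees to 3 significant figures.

φ = 101°

Semi-major axis of the transfer orbit: a_t = (94900 + 6.090×10^5)/2 = 3.5195×10^5 km.
The half-period of the transfer ellipse is t = π√(a_t³/μ) = 58275 s.
Target angular speed ω₂ = √(μ/r₂³) = 2.3684×10^-5 rad/s.
Angle swept by the target during transfer: ω₂·t = 1.3802 rad = 79.08°.
Arrival is 180° from departure on the ellipse, so φ = 180° − 79.08° = 101°.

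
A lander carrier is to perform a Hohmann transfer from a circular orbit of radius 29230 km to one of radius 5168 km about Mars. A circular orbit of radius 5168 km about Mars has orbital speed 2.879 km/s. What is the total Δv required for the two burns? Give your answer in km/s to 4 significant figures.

Δv = 1.421 km/s

From the circular-orbit relation v² = μ/r at r = 5168 km: μ = v²r = (2.879)² × 5168 = 42835.7 km³/s².
The Hohmann ellipse has a_t = (r₁ + r₂)/2 = 17199 km.
Circular speed at r₁: v₁ = √(μ/r₁) = √(42835.7/29230) = 1.2106 km/s.
Transfer-orbit speed at r₁ (vis-viva): v_a = √[μ(2/r₁ − 1/a_t)] = 0.66359 km/s.
First burn Δv₁ = |v_a − v₁| = 0.5470 km/s.
At r₂, v₂ = √(μ/r₂) = 2.8790 km/s.
Transfer-orbit speed at r₂: v_p = √[μ(2/r₂ − 1/a_t)] = 3.7532 km/s.
Second burn Δv₂ = |v₂ − v_p| = 0.8742 km/s.
Δv = Δv₁ + Δv₂ = 0.5470 + 0.8742 = 1.421 km/s.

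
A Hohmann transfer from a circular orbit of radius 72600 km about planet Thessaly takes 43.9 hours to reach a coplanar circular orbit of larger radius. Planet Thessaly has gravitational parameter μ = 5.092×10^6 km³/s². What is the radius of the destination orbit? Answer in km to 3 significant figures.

r₂ = 3.96×10^5 km

Transfer time t = 43.9 hours = 1.5804×10^5 s, and t = π√(a_t³/μ).
So a_t = (μ t²/π²)^(1/3) = (5.092×10^6 × (1.5804×10^5)² / π²)^(1/3) = 2.3444×10^5 km.
Since a_t = (r₁ + r₂)/2, r₂ = 2a_t − r₁ = 2×2.3444×10^5 − 72600 = 3.9628×10^5 km.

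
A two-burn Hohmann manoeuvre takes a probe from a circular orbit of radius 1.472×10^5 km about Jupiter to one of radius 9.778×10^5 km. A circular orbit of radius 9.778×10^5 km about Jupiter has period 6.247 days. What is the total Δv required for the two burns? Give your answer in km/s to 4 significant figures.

Δv = 14.90 km/s

From Kepler's third law T² = 4π²r³/μ at r = 9.778×10^5 km, T = 6.247 days = 6.247 × 86400 s = 5.397408×10^5 s: μ = 4π²r³/T² = 1.26689×10^8 km³/s².
The Hohmann ellipse has a_t = (r₁ + r₂)/2 = 5.625×10^5 km.
Circular speed at r₁: v₁ = √(μ/r₁) = √(1.26689×10^8/1.472×10^5) = 29.337 km/s.
Transfer-orbit speed at r₁ (vis-viva): v_p = √[μ(2/r₁ − 1/a_t)] = 38.679 km/s.
First burn Δv₁ = |v_p − v₁| = 9.342 km/s.
Circular speed at r₂: v₂ = √(μ/r₂) = 11.383 km/s.
Transfer-orbit speed at r₂: v_a = √[μ(2/r₂ − 1/a_t)] = 5.8229 km/s.
Second burn Δv₂ = |v₂ − v_a| = 5.560 km/s.
Total Δv = Δv₁ + Δv₂ = 14.90 km/s.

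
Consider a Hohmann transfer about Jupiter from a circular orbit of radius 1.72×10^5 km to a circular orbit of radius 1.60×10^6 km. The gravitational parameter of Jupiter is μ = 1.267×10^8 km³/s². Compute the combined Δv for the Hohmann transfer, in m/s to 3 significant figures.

Δv = 14300 m/s

Semi-major axis of the transfer orbit: a_t = (1.720×10^5 + 1.600×10^6)/2 = 8.860×10^5 km.
At r₁ the circular-orbit speed is v₁ = √(μ/r₁) = 27.141 km/s.
Transfer-orbit speed at r₁ (vis-viva): v_p = √[μ(2/r₁ − 1/a_t)] = 36.473 km/s.
First burn Δv₁ = |v_p − v₁| = 9.332 km/s.
Circular speed at r₂: v₂ = √(μ/r₂) = 8.899 km/s.
Transfer-orbit speed at r₂: v_a = √[μ(2/r₂ − 1/a_t)] = 3.921 km/s.
Second burn Δv₂ = |v₂ − v_a| = 4.978 km/s.
Total Δv = Δv₁ + Δv₂ = 14.31 km/s.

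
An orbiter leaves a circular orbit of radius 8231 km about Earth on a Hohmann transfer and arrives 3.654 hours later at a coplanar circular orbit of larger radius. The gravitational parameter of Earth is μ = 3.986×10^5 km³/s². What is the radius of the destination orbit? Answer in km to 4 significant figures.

r₂ = 30010 km

Transfer time t = 3.654 hours = 13154.4 s, and t = π√(a_t³/μ).
So a_t = (μ t²/π²)^(1/3) = (3.986×10^5 × (13154.4)² / π²)^(1/3) = 19119 km.
Since a_t = (r₁ + r₂)/2, r₂ = 2a_t − r₁ = 2×19119 − 8231 = 30007 km.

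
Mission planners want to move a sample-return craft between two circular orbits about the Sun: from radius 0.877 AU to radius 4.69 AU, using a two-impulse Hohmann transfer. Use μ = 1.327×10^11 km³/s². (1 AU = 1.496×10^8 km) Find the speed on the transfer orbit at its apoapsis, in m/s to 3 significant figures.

v = 7720 m/s

In km: r₁ = 0.877 × 1.496×10^8 = 1.311992×10^8 km; r₂ = 4.69 × 1.496×10^8 = 7.01624×10^8 km.
The Hohmann ellipse has a_t = (r₁ + r₂)/2 = 4.164116×10^8 km.
The apoapsis of the transfer ellipse is at r = 7.01624×10^8 km.
Applying v² = μ(2/r − 1/a_t): v = 7.719 km/s.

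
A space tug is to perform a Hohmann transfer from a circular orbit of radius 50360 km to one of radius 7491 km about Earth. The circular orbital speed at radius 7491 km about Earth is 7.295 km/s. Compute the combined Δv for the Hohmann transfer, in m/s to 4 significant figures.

Δv = 3712 m/s

From the circular-orbit relation v² = μ/r at r = 7491 km: μ = v²r = (7.295)² × 7491 = 3.98649×10^5 km³/s².
Semi-major axis of the transfer orbit: a_t = (50360 + 7491)/2 = 28925.5 km.
At r₁ the circular-orbit speed is v₁ = √(μ/r₁) = 2.8135 km/s.
On the transfer ellipse at r₁, vis-viva gives v_a = √[μ(2/r₁ − 1/a_t)] = 1.4318 km/s.
First burn Δv₁ = |v_a − v₁| = 1.3817 km/s.
At r₂, v₂ = √(μ/r₂) = 7.2950 km/s.
Transfer-orbit speed at r₂: v_p = √[μ(2/r₂ − 1/a_t)] = 9.6256 km/s.
Second burn Δv₂ = |v₂ − v_p| = 2.3306 km/s.
Total Δv = Δv₁ + Δv₂ = 3.712 km/s.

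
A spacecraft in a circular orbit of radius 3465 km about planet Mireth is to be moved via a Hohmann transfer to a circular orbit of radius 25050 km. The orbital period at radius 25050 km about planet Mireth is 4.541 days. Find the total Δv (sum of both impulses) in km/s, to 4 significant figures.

From Kepler's third law T² = 4π²r³/μ at r = 25050 km, T = 4.541 days = 4.541 × 86400 s = 3.923424×10^5 s: μ = 4π²r³/T² = 4031.37 km³/s².
The Hohmann ellipse has a_t = (r₁ + r₂)/2 = 14257.5 km.
At r₁ the circular-orbit speed is v₁ = √(μ/r₁) = 1.0786 km/s.
On the transfer ellipse at r₁, vis-viva gives v_p = √[μ(2/r₁ − 1/a_t)] = 1.4297 km/s.
First burn Δv₁ = |v_p − v₁| = 0.3511 km/s.
At r₂, v₂ = √(μ/r₂) = 0.4012 km/s.
Transfer-orbit speed at r₂: v_a = √[μ(2/r₂ − 1/a_t)] = 0.1978 km/s.
Second burn Δv₂ = |v₂ − v_a| = 0.2034 km/s.
Total Δv = Δv₁ + Δv₂ = 0.5545 km/s.

Δv = 0.5545 km/s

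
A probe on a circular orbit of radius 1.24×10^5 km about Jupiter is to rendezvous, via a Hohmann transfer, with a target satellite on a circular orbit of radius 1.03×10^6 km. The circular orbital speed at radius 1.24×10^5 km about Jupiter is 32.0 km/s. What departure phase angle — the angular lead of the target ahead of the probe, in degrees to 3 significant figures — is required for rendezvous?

From the circular-orbit relation v² = μ/r at r = 1.24×10^5 km: μ = v²r = (32.0)² × 1.24×10^5 = 1.26976×10^8 km³/s².
Transfer-ellipse semi-major axis a_t = (r₁ + r₂)/2 = (1.240×10^5 + 1.030×10^6)/2 = 5.770×10^5 km.
Transfer time t = π√(a_t³/μ) = 1.2219×10^5 s.
Target angular speed ω₂ = √(μ/r₂³) = 1.0780×10^-5 rad/s.
Angle swept by the target during transfer: ω₂·t = 1.3172 rad = 75.47°.
The probe traverses 180° on the transfer ellipse, so the target must lead by 180° − 75.47° = 105°.

φ = 105°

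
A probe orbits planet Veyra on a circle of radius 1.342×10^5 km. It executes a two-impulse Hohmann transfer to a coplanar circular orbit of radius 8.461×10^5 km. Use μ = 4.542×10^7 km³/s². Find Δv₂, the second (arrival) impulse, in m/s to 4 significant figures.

Transfer-ellipse semi-major axis a_t = (r₁ + r₂)/2 = (1.342×10^5 + 8.461×10^5)/2 = 4.9015×10^5 km.
On the circular orbit at r = 8.461×10^5 km, v_c = √(μ/r) = 7.327 km/s.
Transfer-orbit speed at the same r (vis-viva, a = a_t): v_t = √[μ(2/r − 1/a_t)] = 3.834 km/s.
Δv₂ = |v_t − v_c| = |3.834 − 7.327| = 3.493 km/s.

Δv₂ = 3493 m/s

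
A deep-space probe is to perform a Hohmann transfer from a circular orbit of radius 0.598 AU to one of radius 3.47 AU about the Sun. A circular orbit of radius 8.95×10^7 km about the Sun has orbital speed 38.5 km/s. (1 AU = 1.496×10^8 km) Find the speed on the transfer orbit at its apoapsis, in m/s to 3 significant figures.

From the circular-orbit relation v² = μ/r at r = 8.95×10^7 km: μ = v²r = (38.5)² × 8.95×10^7 = 1.32661×10^11 km³/s².
In km: r₁ = 0.598 × 1.496×10^8 = 8.94608×10^7 km; r₂ = 3.47 × 1.496×10^8 = 5.19112×10^8 km.
The Hohmann ellipse has a_t = (r₁ + r₂)/2 = 3.042864×10^8 km.
At apoapsis, r = 5.19112×10^8 km.
Vis-viva: v = √[μ(2/r − 1/a_t)] = √[1.32661×10^11 × (2/5.19112×10^8 − 1/3.042864×10^8)] = 8.668 km/s.

v = 8670 m/s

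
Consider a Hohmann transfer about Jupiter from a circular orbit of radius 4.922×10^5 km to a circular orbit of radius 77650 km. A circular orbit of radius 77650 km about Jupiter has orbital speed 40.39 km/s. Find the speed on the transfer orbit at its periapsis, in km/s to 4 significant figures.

v = 53.09 km/s

From the circular-orbit relation v² = μ/r at r = 77650 km: μ = v²r = (40.39)² × 77650 = 1.26674×10^8 km³/s².
Transfer-ellipse semi-major axis a_t = (r₁ + r₂)/2 = (4.922×10^5 + 77650)/2 = 2.84925×10^5 km.
At periapsis, r = 77650 km.
From the vis-viva equation, v = √[μ(2/r − 1/a_t)] = 53.09 km/s.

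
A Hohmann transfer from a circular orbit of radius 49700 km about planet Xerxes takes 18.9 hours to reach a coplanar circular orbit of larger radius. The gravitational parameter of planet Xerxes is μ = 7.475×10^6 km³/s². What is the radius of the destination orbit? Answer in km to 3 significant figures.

Transfer time t = 18.9 hours = 68040 s, and t = π√(a_t³/μ).
So a_t = (μ t²/π²)^(1/3) = (7.475×10^6 × (68040)² / π²)^(1/3) = 1.5192×10^5 km.
Since a_t = (r₁ + r₂)/2, r₂ = 2a_t − r₁ = 2×1.5192×10^5 − 49700 = 2.5414×10^5 km.

r₂ = 2.54×10^5 km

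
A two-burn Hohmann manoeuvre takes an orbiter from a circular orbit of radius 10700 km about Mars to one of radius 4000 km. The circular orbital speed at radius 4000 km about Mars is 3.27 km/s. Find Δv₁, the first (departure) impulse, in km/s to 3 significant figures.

Δv₁ = 0.524 km/s

From the circular-orbit relation v² = μ/r at r = 4000 km: μ = v²r = (3.27)² × 4000 = 42771.6 km³/s².
The Hohmann ellipse has a_t = (r₁ + r₂)/2 = 7350 km.
On the circular orbit at r = 10700 km, v_c = √(μ/r) = 1.9993 km/s.
Vis-viva on the transfer ellipse at r = 10700 km gives v_t = √[μ(2/r − 1/a_t)] = 1.4749 km/s.
Δv₁ = |v_t − v_c| = |1.4749 − 1.9993| = 0.5244 km/s.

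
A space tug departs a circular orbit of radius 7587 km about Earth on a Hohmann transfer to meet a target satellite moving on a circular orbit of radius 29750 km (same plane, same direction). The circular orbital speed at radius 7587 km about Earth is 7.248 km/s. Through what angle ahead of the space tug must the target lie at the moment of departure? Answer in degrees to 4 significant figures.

φ = 90.52°

From the circular-orbit relation v² = μ/r at r = 7587 km: μ = v²r = (7.248)² × 7587 = 3.98572×10^5 km³/s².
Semi-major axis of the transfer orbit: a_t = (7587 + 29750)/2 = 18668.5 km.
Transfer time t = π√(a_t³/μ) = 12692.9 s.
The target's mean motion on its circular orbit is ω₂ = √(μ/r₂³) = 1.23033×10^-4 rad/s.
Angle swept by the target during transfer: ω₂·t = 1.56165 rad = 89.48°.
The space tug traverses 180° on the transfer ellipse, so the target must lead by 180° − 89.48° = 90.52°.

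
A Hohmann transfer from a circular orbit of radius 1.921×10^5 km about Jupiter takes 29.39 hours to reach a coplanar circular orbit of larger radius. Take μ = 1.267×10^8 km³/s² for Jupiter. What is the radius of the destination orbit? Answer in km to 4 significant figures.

Transfer time t = 29.39 hours = 1.05804×10^5 s, and t = π√(a_t³/μ).
So a_t = (μ t²/π²)^(1/3) = (1.267×10^8 × (1.05804×10^5)² / π²)^(1/3) = 5.2379×10^5 km.
Since a_t = (r₁ + r₂)/2, r₂ = 2a_t − r₁ = 2×5.2379×10^5 − 1.921×10^5 = 8.5548×10^5 km.

r₂ = 8.555×10^5 km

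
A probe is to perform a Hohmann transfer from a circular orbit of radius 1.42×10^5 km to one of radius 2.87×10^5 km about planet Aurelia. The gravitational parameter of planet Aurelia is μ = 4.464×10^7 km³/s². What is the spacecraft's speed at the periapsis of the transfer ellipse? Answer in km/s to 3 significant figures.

v = 20.5 km/s

Transfer-ellipse semi-major axis a_t = (r₁ + r₂)/2 = (1.420×10^5 + 2.870×10^5)/2 = 2.145×10^5 km.
The periapsis of the transfer ellipse is at r = 1.420×10^5 km.
Vis-viva: v = √[μ(2/r − 1/a_t)] = √[4.464×10^7 × (2/1.420×10^5 − 1/2.145×10^5)] = 20.51 km/s.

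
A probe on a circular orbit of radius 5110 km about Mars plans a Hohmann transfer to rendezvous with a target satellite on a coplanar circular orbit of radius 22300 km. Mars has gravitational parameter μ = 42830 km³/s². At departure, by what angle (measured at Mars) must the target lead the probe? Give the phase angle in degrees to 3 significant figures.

The Hohmann ellipse has a_t = (r₁ + r₂)/2 = 13705 km.
The half-period of the transfer ellipse is t = π√(a_t³/μ) = 24355 s.
The target's mean motion on its circular orbit is ω₂ = √(μ/r₂³) = 6.2147×10^-5 rad/s.
Angle swept by the target during transfer: ω₂·t = 1.5136 rad = 86.72°.
Arrival is 180° from departure on the ellipse, so φ = 180° − 86.72° = 93.3°.

φ = 93.3°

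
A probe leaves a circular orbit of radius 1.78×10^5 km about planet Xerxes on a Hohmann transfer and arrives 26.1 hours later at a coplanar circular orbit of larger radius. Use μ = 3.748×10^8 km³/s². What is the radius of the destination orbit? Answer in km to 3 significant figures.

r₂ = 1.21×10^6 km

Transfer time t = 26.1 hours = 93960 s, and t = π√(a_t³/μ).
So a_t = (μ t²/π²)^(1/3) = (3.748×10^8 × (93960)² / π²)^(1/3) = 6.9470×10^5 km.
Since a_t = (r₁ + r₂)/2, r₂ = 2a_t − r₁ = 2×6.9470×10^5 − 1.780×10^5 = 1.2114×10^6 km.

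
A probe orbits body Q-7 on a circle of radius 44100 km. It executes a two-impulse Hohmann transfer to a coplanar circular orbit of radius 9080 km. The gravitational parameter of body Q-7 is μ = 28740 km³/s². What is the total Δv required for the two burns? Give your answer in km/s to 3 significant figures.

Transfer-ellipse semi-major axis a_t = (r₁ + r₂)/2 = (44100 + 9080)/2 = 26590 km.
Circular speed at r₁: v₁ = √(μ/r₁) = √(28740/44100) = 0.80728 km/s.
Transfer-orbit speed at r₁ (vis-viva equation): v_a = √[μ(2/r₁ − 1/a_t)] = 0.47175 km/s.
First burn Δv₁ = |v_a − v₁| = 0.3355 km/s.
At r₂, v₂ = √(μ/r₂) = 1.7791 km/s.
Transfer-orbit speed at r₂: v_p = √[μ(2/r₂ − 1/a_t)] = 2.2912 km/s.
Second burn Δv₂ = |v₂ − v_p| = 0.5121 km/s.
Total Δv = Δv₁ + Δv₂ = 0.8476 km/s.

Δv = 0.848 km/s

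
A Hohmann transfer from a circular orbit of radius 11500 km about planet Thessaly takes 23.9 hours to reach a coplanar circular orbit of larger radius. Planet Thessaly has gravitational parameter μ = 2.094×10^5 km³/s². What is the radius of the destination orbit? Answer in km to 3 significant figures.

r₂ = 96400 km

Transfer time t = 23.9 hours = 86040 s, and t = π√(a_t³/μ).
So a_t = (μ t²/π²)^(1/3) = (2.094×10^5 × (86040)² / π²)^(1/3) = 53954 km.
Since a_t = (r₁ + r₂)/2, r₂ = 2a_t − r₁ = 2×53954 − 11500 = 96408 km.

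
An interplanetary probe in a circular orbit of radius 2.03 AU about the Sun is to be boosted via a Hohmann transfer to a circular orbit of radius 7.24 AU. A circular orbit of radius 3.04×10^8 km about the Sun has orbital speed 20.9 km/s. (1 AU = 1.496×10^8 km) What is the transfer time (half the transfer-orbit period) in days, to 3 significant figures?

t = 1820 days

From the circular-orbit relation v² = μ/r at r = 3.04×10^8 km: μ = v²r = (20.9)² × 3.04×10^8 = 1.32790×10^11 km³/s².
In km: r₁ = 2.03 × 1.496×10^8 = 3.03688×10^8 km; r₂ = 7.24 × 1.496×10^8 = 1.083104×10^9 km.
The Hohmann ellipse has a_t = (r₁ + r₂)/2 = 6.93396×10^8 km.
By Kepler's third law the transfer-orbit period is T = 2π√(a_t³/μ), so t = T/2 = 1.574×10^8 s.
Converting: 1.574×10^8 s ÷ 86400 s/day = 1820 days.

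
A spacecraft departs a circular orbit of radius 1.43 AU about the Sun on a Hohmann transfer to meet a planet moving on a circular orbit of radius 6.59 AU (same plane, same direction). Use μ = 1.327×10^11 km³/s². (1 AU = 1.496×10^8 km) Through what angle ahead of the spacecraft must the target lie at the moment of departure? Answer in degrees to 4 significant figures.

φ = 94.56°

In km: r₁ = 1.43 × 1.496×10^8 = 2.13928×10^8 km; r₂ = 6.59 × 1.496×10^8 = 9.85864×10^8 km.
The Hohmann ellipse has a_t = (r₁ + r₂)/2 = 5.99896×10^8 km.
Transfer time t = π√(a_t³/μ) = 1.2672×10^8 s.
Target angular speed ω₂ = √(μ/r₂³) = 1.1768×10^-8 rad/s.
Angle swept by the target during transfer: ω₂·t = 1.4912 rad = 85.44°.
Arrival is 180° from departure on the ellipse, so φ = 180° − 85.44° = 94.56°.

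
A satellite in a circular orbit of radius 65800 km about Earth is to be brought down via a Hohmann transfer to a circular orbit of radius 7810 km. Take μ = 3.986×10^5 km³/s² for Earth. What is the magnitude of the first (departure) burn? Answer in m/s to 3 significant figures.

The Hohmann ellipse has a_t = (r₁ + r₂)/2 = 36805 km.
Circular speed at r = 65800 km: v_c = √(μ/r) = 2.461 km/s.
Transfer-orbit speed at the same r (vis-viva, a = a_t): v_t = √[μ(2/r − 1/a_t)] = 1.134 km/s.
Δv₁ = |v_t − v_c| = |1.134 − 2.461| = 1.327 km/s.

Δv₁ = 1330 m/s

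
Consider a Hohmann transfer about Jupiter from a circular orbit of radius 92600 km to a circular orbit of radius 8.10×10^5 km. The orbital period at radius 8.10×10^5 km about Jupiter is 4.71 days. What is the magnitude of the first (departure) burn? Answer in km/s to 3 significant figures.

From Kepler's third law T² = 4π²r³/μ at r = 8.10×10^5 km, T = 4.71 days = 4.71 × 86400 s = 4.06944×10^5 s: μ = 4π²r³/T² = 1.26691×10^8 km³/s².
The Hohmann ellipse has a_t = (r₁ + r₂)/2 = 4.513×10^5 km.
On the circular orbit at r = 92600 km, v_c = √(μ/r) = 36.9885 km/s.
Transfer-orbit speed at the same r (vis-viva, a = a_t): v_t = √[μ(2/r − 1/a_t)] = 49.5538 km/s.
Δv₁ = |v_t − v_c| = |49.5538 − 36.9885| = 12.57 km/s.

Δv₁ = 12.6 km/s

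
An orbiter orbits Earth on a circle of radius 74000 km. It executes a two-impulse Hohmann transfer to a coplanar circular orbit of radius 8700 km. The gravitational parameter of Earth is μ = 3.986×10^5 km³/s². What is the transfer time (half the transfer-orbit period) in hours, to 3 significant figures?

Semi-major axis of the transfer orbit: a_t = (74000 + 8700)/2 = 41350 km.
Half the transfer-orbit period gives t = π√(a_t³/μ) = 41840 s.
Converting: 41840 s ÷ 3600 s/hour = 11.6 hours.

t = 11.6 hours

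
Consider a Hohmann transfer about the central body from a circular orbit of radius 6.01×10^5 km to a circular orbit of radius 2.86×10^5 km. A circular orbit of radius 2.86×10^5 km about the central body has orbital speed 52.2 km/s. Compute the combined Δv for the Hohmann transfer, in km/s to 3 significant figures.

Δv = 15.7 km/s

From the circular-orbit relation v² = μ/r at r = 2.86×10^5 km: μ = v²r = (52.2)² × 2.86×10^5 = 7.79304×10^8 km³/s².
Transfer-ellipse semi-major axis a_t = (r₁ + r₂)/2 = (6.010×10^5 + 2.860×10^5)/2 = 4.435×10^5 km.
Circular speed at r₁: v₁ = √(μ/r₁) = √(7.79304×10^8/6.010×10^5) = 36.009 km/s.
Transfer-orbit speed at r₁ (vis-viva): v_a = √[μ(2/r₁ − 1/a_t)] = 28.917 km/s.
First burn Δv₁ = |v_a − v₁| = 7.092 km/s.
At r₂, v₂ = √(μ/r₂) = 52.200 km/s.
Transfer-orbit speed at r₂: v_p = √[μ(2/r₂ − 1/a_t)] = 60.766 km/s.
Second burn Δv₂ = |v₂ − v_p| = 8.566 km/s.
Δv = Δv₁ + Δv₂ = 7.092 + 8.566 = 15.66 km/s.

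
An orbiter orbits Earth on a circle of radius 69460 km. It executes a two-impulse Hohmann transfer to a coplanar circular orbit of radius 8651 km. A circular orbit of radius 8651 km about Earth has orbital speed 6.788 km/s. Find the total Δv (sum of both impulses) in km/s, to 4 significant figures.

Δv = 3.533 km/s

From the circular-orbit relation v² = μ/r at r = 8651 km: μ = v²r = (6.788)² × 8651 = 3.98612×10^5 km³/s².
Semi-major axis of the transfer orbit: a_t = (69460 + 8651)/2 = 39055.5 km.
At r₁ the circular-orbit speed is v₁ = √(μ/r₁) = 2.3956 km/s.
Transfer-orbit speed at r₁ (vis-viva equation): v_a = √[μ(2/r₁ − 1/a_t)] = 1.1275 km/s.
First burn Δv₁ = |v_a − v₁| = 1.2681 km/s.
Circular speed at r₂: v₂ = √(μ/r₂) = 6.7880 km/s.
Transfer-orbit speed at r₂: v_p = √[μ(2/r₂ − 1/a_t)] = 9.0525 km/s.
Second burn Δv₂ = |v₂ − v_p| = 2.2645 km/s.
Total Δv = Δv₁ + Δv₂ = 3.533 km/s.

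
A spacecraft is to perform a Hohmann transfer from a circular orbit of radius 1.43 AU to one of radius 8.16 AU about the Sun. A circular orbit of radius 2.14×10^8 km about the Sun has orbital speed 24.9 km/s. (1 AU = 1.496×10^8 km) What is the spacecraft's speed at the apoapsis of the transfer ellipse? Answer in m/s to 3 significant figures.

v = 5690 m/s

From the circular-orbit relation v² = μ/r at r = 2.14×10^8 km: μ = v²r = (24.9)² × 2.14×10^8 = 1.32682×10^11 km³/s².
In km: r₁ = 1.43 × 1.496×10^8 = 2.13928×10^8 km; r₂ = 8.16 × 1.496×10^8 = 1.220736×10^9 km.
Semi-major axis of the transfer orbit: a_t = (2.13928×10^8 + 1.220736×10^9)/2 = 7.17332×10^8 km.
At apoapsis, r = 1.220736×10^9 km.
Vis-viva: v = √[μ(2/r − 1/a_t)] = √[1.32682×10^11 × (2/1.220736×10^9 − 1/7.17332×10^8)] = 5.693 km/s.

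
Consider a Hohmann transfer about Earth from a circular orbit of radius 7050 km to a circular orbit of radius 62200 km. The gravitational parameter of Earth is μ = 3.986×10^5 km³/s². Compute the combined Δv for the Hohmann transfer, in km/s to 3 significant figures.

Δv = 3.95 km/s

Transfer-ellipse semi-major axis a_t = (r₁ + r₂)/2 = (7050 + 62200)/2 = 34625 km.
At r₁ the circular-orbit speed is v₁ = √(μ/r₁) = 7.5192 km/s.
On the transfer ellipse at r₁, vis-viva gives v_p = √[μ(2/r₁ − 1/a_t)] = 10.078 km/s.
First burn Δv₁ = |v_p − v₁| = 2.559 km/s.
At r₂, v₂ = √(μ/r₂) = 2.531 km/s.
Transfer-orbit speed at r₂: v_a = √[μ(2/r₂ − 1/a_t)] = 1.142 km/s.
Second burn Δv₂ = |v₂ − v_a| = 1.389 km/s.
Total Δv = Δv₁ + Δv₂ = 3.948 km/s.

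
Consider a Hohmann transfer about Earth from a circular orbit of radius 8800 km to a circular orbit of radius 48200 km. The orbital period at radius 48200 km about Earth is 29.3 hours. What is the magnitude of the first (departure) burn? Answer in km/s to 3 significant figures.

Δv₁ = 2.02 km/s

From Kepler's third law T² = 4π²r³/μ at r = 48200 km, T = 29.3 hours = 29.3 × 3600 s = 1.0548×10^5 s: μ = 4π²r³/T² = 3.97338×10^5 km³/s².
The Hohmann ellipse has a_t = (r₁ + r₂)/2 = 28500 km.
Circular speed at r = 8800 km: v_c = √(μ/r) = 6.720 km/s.
Vis-viva on the transfer ellipse at r = 8800 km gives v_t = √[μ(2/r − 1/a_t)] = 8.739 km/s.
Δv₁ = |v_t − v_c| = |8.739 − 6.720| = 2.019 km/s.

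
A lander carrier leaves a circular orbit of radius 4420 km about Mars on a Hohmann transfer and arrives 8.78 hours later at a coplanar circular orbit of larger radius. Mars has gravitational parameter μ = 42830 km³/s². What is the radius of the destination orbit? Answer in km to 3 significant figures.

Transfer time t = 8.78 hours = 31608 s, and t = π√(a_t³/μ).
So a_t = (μ t²/π²)^(1/3) = (42830 × (31608)² / π²)^(1/3) = 16306 km.
Since a_t = (r₁ + r₂)/2, r₂ = 2a_t − r₁ = 2×16306 − 4420 = 28192 km.

r₂ = 28200 km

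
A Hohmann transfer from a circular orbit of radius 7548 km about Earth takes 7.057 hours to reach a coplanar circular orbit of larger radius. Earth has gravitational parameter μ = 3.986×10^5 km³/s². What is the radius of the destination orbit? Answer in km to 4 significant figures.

Transfer time t = 7.057 hours = 25405.2 s, and t = π√(a_t³/μ).
So a_t = (μ t²/π²)^(1/3) = (3.986×10^5 × (25405.2)² / π²)^(1/3) = 29650 km.
Since a_t = (r₁ + r₂)/2, r₂ = 2a_t − r₁ = 2×29650 − 7548 = 51752 km.

r₂ = 51750 km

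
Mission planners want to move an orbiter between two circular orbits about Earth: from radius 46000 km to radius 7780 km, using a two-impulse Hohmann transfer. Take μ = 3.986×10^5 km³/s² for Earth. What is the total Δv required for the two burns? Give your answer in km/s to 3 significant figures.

Transfer-ellipse semi-major axis a_t = (r₁ + r₂)/2 = (46000 + 7780)/2 = 26890 km.
At r₁ the circular-orbit speed is v₁ = √(μ/r₁) = 2.9437 km/s.
On the transfer ellipse at r₁, vis-viva equation gives v_a = √[μ(2/r₁ − 1/a_t)] = 1.5834 km/s.
First burn Δv₁ = |v_a − v₁| = 1.360 km/s.
At r₂, v₂ = √(μ/r₂) = 7.158 km/s.
Transfer-orbit speed at r₂: v_p = √[μ(2/r₂ − 1/a_t)] = 9.362 km/s.
Second burn Δv₂ = |v₂ − v_p| = 2.204 km/s.
Δv = Δv₁ + Δv₂ = 1.360 + 2.204 = 3.564 km/s.

Δv = 3.56 km/s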